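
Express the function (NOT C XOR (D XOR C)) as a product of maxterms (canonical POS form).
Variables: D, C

ΠM(2, 3) = (NOT D OR C) AND (NOT D OR NOT C)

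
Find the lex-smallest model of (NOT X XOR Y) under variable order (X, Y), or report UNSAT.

X=0, Y=0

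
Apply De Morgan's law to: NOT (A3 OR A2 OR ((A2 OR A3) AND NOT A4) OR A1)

NOT A3 AND NOT A2 AND NOT ((A2 OR A3) AND NOT A4) AND NOT A1
De Morgan's: NOT(OR of terms) = AND of negations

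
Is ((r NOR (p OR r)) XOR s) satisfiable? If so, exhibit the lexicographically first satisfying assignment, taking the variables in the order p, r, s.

p=0, r=0, s=0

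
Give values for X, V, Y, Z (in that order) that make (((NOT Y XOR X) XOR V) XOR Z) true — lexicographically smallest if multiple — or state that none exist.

X=0, V=0, Y=0, Z=0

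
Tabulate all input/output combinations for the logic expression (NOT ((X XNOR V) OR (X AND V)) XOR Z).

Z | V | X | Output
------------------
0 | 0 | 0 | 0
0 | 0 | 1 | 1
0 | 1 | 0 | 1
0 | 1 | 1 | 0
1 | 0 | 0 | 1
1 | 0 | 1 | 0
1 | 1 | 0 | 0
1 | 1 | 1 | 1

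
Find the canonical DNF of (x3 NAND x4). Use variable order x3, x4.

(NOT x3 AND NOT x4) OR (NOT x3 AND x4) OR (x3 AND NOT x4)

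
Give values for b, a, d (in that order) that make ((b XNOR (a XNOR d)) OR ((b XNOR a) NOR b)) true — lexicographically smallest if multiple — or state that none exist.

b=0, a=0, d=1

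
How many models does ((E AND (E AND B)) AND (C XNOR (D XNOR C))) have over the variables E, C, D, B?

Satisfying assignments: (1,0,1,1), (1,1,1,1)
Count: 2 out of 16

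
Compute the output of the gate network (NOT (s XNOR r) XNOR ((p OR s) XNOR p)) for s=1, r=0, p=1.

Substituting: (NOT (1 XNOR 0) XNOR ((1 OR 1) XNOR 1))
= 1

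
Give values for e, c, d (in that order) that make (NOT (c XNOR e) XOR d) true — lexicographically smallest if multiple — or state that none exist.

e=0, c=0, d=1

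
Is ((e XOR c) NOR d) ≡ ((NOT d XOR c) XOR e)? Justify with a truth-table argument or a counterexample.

No. Counterexample: with c=0, e=1, d=1, Expression 1 = 0 but Expression 2 = 1.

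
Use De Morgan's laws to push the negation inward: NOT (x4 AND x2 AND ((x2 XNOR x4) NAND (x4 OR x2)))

NOT x4 OR NOT x2 OR NOT ((x2 XNOR x4) NAND (x4 OR x2))
De Morgan's: NOT(AND of terms) = OR of negations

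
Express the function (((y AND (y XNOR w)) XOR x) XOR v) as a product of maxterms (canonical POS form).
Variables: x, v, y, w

ΠM(0, 1, 2, 7, 11, 12, 13, 14) = (x OR v OR y OR w) AND (x OR v OR y OR NOT w) AND (x OR v OR NOT y OR w) AND (x OR NOT v OR NOT y OR NOT w) AND (NOT x OR v OR NOT y OR NOT w) AND (NOT x OR NOT v OR y OR w) AND (NOT x OR NOT v OR y OR NOT w) AND (NOT x OR NOT v OR NOT y OR w)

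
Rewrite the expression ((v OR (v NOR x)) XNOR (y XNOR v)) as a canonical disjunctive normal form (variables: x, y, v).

(NOT x AND NOT y AND NOT v) OR (NOT x AND y AND v) OR (x AND y AND NOT v) OR (x AND y AND v)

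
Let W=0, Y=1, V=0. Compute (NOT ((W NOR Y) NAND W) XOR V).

Substituting: (NOT ((0 NOR 1) NAND 0) XOR 0)
= 0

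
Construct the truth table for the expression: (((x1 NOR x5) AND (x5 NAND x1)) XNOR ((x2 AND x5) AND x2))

x1 | x2 | x5 | Output
---------------------
0 | 0 | 0 | 0
0 | 0 | 1 | 1
0 | 1 | 0 | 0
0 | 1 | 1 | 0
1 | 0 | 0 | 1
1 | 0 | 1 | 1
1 | 1 | 0 | 1
1 | 1 | 1 | 0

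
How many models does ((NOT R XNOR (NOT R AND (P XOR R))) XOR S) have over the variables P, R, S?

Satisfying assignments: (0,0,1), (0,1,0), (1,0,0), (1,1,0)
Count: 4 out of 8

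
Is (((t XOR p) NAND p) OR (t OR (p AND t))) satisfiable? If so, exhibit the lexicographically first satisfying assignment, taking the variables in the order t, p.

t=0, p=0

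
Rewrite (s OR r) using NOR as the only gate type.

((s NOR r) NOR (s NOR r))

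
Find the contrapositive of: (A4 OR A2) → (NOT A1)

Contrapositive: A1 → NOT (A4 OR A2)
Note: A statement and its contrapositive are logically equivalent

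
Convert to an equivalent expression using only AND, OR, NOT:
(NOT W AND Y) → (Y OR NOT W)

NOT (NOT W AND Y) OR (Y OR NOT W)
(Implication elimination: A → B = NOT A OR B)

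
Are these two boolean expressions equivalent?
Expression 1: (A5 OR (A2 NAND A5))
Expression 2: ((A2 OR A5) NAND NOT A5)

No. Counterexample: with A2=1, A5=0, Expression 1 = 1 but Expression 2 = 0.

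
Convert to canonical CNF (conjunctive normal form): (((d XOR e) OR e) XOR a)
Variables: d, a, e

(d OR a OR e) AND (d OR NOT a OR NOT e) AND (NOT d OR NOT a OR e) AND (NOT d OR NOT a OR NOT e)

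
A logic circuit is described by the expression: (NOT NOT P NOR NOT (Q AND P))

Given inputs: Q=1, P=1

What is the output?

Substituting: (NOT NOT 1 NOR NOT (1 AND 1))
= 0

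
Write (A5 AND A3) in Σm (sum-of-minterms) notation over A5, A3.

Σm(3) = (A5 AND A3)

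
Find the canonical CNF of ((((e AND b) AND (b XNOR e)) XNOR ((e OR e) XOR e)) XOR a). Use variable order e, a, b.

(e OR NOT a OR b) AND (e OR NOT a OR NOT b) AND (NOT e OR a OR NOT b) AND (NOT e OR NOT a OR b)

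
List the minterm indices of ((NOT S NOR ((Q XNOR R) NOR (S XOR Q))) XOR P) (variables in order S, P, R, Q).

Σm(4, 5, 6, 7, 8, 10, 11, 13) = (NOT S AND P AND NOT R AND NOT Q) OR (NOT S AND P AND NOT R AND Q) OR (NOT S AND P AND R AND NOT Q) OR (NOT S AND P AND R AND Q) OR (S AND NOT P AND NOT R AND NOT Q) OR (S AND NOT P AND R AND NOT Q) OR (S AND NOT P AND R AND Q) OR (S AND P AND NOT R AND Q)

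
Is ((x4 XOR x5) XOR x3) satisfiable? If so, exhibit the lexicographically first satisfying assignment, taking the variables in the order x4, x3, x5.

x4=0, x3=0, x5=1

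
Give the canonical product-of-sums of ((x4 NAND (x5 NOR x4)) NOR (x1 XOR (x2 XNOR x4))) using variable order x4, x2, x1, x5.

ΠM(0, 1, 2, 3, 4, 5, 6, 7, 8, 9, 10, 11, 12, 13, 14, 15) = (x4 OR x2 OR x1 OR x5) AND (x4 OR x2 OR x1 OR NOT x5) AND (x4 OR x2 OR NOT x1 OR x5) AND (x4 OR x2 OR NOT x1 OR NOT x5) AND (x4 OR NOT x2 OR x1 OR x5) AND (x4 OR NOT x2 OR x1 OR NOT x5) AND (x4 OR NOT x2 OR NOT x1 OR x5) AND (x4 OR NOT x2 OR NOT x1 OR NOT x5) AND (NOT x4 OR x2 OR x1 OR x5) AND (NOT x4 OR x2 OR x1 OR NOT x5) AND (NOT x4 OR x2 OR NOT x1 OR x5) AND (NOT x4 OR x2 OR NOT x1 OR NOT x5) AND (NOT x4 OR NOT x2 OR x1 OR x5) AND (NOT x4 OR NOT x2 OR x1 OR NOT x5) AND (NOT x4 OR NOT x2 OR NOT x1 OR x5) AND (NOT x4 OR NOT x2 OR NOT x1 OR NOT x5)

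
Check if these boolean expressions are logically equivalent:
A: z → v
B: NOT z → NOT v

No, Inverse is not equivalent to original (counterexample: v=0, z=1)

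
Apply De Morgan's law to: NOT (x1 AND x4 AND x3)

NOT x1 OR NOT x4 OR NOT x3
De Morgan's: NOT(AND of terms) = OR of negations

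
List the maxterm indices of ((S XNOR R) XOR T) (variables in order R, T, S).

ΠM(1, 2, 4, 7) = (R OR T OR NOT S) AND (R OR NOT T OR S) AND (NOT R OR T OR S) AND (NOT R OR NOT T OR NOT S)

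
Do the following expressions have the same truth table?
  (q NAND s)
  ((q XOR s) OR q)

No. Counterexample: with q=0, s=0, Expression 1 = 1 but Expression 2 = 0.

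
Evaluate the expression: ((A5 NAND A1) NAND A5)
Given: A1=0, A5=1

Substituting: ((1 NAND 0) NAND 1)
= 0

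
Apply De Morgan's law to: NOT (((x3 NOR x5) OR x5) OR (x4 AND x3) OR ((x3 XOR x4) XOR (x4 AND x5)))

NOT ((x3 NOR x5) OR x5) AND NOT (x4 AND x3) AND NOT ((x3 XOR x4) XOR (x4 AND x5))
De Morgan's: NOT(OR of terms) = AND of negations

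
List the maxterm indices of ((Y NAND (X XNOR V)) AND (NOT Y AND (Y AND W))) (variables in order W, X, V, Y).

ΠM(0, 1, 2, 3, 4, 5, 6, 7, 8, 9, 10, 11, 12, 13, 14, 15) = (W OR X OR V OR Y) AND (W OR X OR V OR NOT Y) AND (W OR X OR NOT V OR Y) AND (W OR X OR NOT V OR NOT Y) AND (W OR NOT X OR V OR Y) AND (W OR NOT X OR V OR NOT Y) AND (W OR NOT X OR NOT V OR Y) AND (W OR NOT X OR NOT V OR NOT Y) AND (NOT W OR X OR V OR Y) AND (NOT W OR X OR V OR NOT Y) AND (NOT W OR X OR NOT V OR Y) AND (NOT W OR X OR NOT V OR NOT Y) AND (NOT W OR NOT X OR V OR Y) AND (NOT W OR NOT X OR V OR NOT Y) AND (NOT W OR NOT X OR NOT V OR Y) AND (NOT W OR NOT X OR NOT V OR NOT Y)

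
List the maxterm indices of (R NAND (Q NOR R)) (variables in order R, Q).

ΠM() = TRUE (no maxterms)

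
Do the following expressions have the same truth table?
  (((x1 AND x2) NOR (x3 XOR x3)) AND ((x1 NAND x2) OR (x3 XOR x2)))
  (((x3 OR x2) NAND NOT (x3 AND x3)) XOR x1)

No. Counterexample: with x1=0, x2=1, x3=0, Expression 1 = 1 but Expression 2 = 0.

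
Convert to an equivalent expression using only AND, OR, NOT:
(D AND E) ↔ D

((D AND E) AND D) OR (NOT (D AND E) AND NOT D)
(Biconditional = both true or both false)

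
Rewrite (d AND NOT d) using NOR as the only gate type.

((d NOR d) NOR ((d NOR d) NOR (d NOR d)))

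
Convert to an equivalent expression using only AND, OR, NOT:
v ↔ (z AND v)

(v AND (z AND v)) OR (NOT v AND NOT (z AND v))
(Biconditional = both true or both false)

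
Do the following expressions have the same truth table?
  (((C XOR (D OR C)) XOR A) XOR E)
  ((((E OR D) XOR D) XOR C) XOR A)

No. Counterexample: with C=0, A=0, E=0, D=1, Expression 1 = 1 but Expression 2 = 0.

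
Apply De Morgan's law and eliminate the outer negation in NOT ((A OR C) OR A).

NOT (A OR C) AND NOT A
De Morgan's: NOT(OR of terms) = AND of negations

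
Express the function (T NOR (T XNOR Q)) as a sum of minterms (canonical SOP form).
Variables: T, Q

Σm(1) = (NOT T AND Q)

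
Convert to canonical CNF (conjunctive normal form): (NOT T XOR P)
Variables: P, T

(P OR NOT T) AND (NOT P OR T)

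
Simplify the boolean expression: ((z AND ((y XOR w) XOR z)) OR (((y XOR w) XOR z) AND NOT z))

By distribution ((E AND v) OR (E AND NOT v) = E):
= ((y XOR w) XOR z)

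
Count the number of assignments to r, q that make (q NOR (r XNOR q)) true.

Satisfying assignments: (1,0)
Count: 1 out of 4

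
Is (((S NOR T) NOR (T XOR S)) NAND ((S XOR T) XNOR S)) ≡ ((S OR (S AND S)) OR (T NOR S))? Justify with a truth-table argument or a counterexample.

No. Counterexample: with T=1, S=0, Expression 1 = 1 but Expression 2 = 0.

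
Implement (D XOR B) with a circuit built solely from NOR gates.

((((D NOR B) NOR (D NOR B)) NOR ((D NOR B) NOR (D NOR B))) NOR ((((D NOR D) NOR (B NOR B)) NOR ((D NOR D) NOR (B NOR B))) NOR (((D NOR D) NOR (B NOR B)) NOR ((D NOR D) NOR (B NOR B)))))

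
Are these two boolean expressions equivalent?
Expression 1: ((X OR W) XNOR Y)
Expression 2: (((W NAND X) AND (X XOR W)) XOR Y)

No. Counterexample: with X=0, W=0, Y=0, Expression 1 = 1 but Expression 2 = 0.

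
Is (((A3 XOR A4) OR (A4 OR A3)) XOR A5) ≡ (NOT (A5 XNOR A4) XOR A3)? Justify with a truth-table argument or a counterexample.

No. Counterexample: with A3=1, A4=1, A5=0, Expression 1 = 1 but Expression 2 = 0.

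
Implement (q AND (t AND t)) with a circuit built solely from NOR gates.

((q NOR q) NOR (((t NOR t) NOR (t NOR t)) NOR ((t NOR t) NOR (t NOR t))))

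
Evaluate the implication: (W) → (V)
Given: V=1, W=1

Antecedent (W) = 1; consequent (V) = 1.
1 → 1 = 1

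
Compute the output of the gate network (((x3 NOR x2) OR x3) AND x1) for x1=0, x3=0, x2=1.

Substituting: (((0 NOR 1) OR 0) AND 0)
= 0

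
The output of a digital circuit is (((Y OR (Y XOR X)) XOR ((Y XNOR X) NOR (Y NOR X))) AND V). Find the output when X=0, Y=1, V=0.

Substituting: (((1 OR (1 XOR 0)) XOR ((1 XNOR 0) NOR (1 NOR 0))) AND 0)
= 0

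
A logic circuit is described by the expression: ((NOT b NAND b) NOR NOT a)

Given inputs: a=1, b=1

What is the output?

Substituting: ((NOT 1 NAND 1) NOR NOT 1)
= 0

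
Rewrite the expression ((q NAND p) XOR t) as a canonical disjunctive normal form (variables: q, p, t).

(NOT q AND NOT p AND NOT t) OR (NOT q AND p AND NOT t) OR (q AND NOT p AND NOT t) OR (q AND p AND t)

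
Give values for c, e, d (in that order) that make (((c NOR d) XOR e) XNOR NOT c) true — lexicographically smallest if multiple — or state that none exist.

c=0, e=0, d=0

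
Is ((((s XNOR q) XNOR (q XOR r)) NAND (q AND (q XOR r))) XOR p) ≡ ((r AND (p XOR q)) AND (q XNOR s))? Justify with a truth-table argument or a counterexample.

No. Counterexample: with p=0, q=0, s=0, r=0, Expression 1 = 1 but Expression 2 = 0.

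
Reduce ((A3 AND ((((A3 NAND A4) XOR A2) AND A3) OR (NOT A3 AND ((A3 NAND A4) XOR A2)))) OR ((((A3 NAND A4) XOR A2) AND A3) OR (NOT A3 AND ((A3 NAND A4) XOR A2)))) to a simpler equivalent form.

By absorption (E OR (E AND v) = E) then distribution ((E AND v) OR (E AND NOT v) = E):
= ((A3 NAND A4) XOR A2)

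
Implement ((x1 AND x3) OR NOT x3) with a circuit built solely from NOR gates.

((((x1 NOR x1) NOR (x3 NOR x3)) NOR (x3 NOR x3)) NOR (((x1 NOR x1) NOR (x3 NOR x3)) NOR (x3 NOR x3)))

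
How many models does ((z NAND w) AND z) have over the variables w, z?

Satisfying assignments: (0,1)
Count: 1 out of 4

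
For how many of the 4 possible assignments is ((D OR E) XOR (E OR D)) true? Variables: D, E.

No assignment satisfies the expression.
Count: 0 out of 4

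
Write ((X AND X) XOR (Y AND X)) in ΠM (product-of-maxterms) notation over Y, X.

ΠM(0, 2, 3) = (Y OR X) AND (NOT Y OR X) AND (NOT Y OR NOT X)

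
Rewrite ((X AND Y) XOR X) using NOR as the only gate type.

((((((X NOR X) NOR (Y NOR Y)) NOR X) NOR (((X NOR X) NOR (Y NOR Y)) NOR X)) NOR ((((X NOR X) NOR (Y NOR Y)) NOR X) NOR (((X NOR X) NOR (Y NOR Y)) NOR X))) NOR ((((((X NOR X) NOR (Y NOR Y)) NOR ((X NOR X) NOR (Y NOR Y))) NOR (X NOR X)) NOR ((((X NOR X) NOR (Y NOR Y)) NOR ((X NOR X) NOR (Y NOR Y))) NOR (X NOR X))) NOR (((((X NOR X) NOR (Y NOR Y)) NOR ((X NOR X) NOR (Y NOR Y))) NOR (X NOR X)) NOR ((((X NOR X) NOR (Y NOR Y)) NOR ((X NOR X) NOR (Y NOR Y))) NOR (X NOR X)))))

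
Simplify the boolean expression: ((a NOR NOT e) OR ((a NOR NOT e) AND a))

By absorption (E OR (E AND v) = E):
= (a NOR NOT e)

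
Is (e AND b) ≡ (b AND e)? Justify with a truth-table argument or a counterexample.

Yes, they are equivalent — the two output columns agree on all 4 assignments:
b | e | Expression 1 | Expression 2
-----------------------------------
0 | 0 | 0 | 0
0 | 1 | 0 | 0
1 | 0 | 0 | 0
1 | 1 | 1 | 1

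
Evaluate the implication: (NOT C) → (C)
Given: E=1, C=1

Antecedent (NOT C) = 0; consequent (C) = 1.
0 → 1 = 1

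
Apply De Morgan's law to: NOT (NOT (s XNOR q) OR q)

(s XNOR q) AND NOT q
De Morgan's: NOT(OR of terms) = AND of negations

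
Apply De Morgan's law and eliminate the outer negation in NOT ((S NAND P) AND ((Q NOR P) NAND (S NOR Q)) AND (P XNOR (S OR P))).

NOT (S NAND P) OR NOT ((Q NOR P) NAND (S NOR Q)) OR NOT (P XNOR (S OR P))
De Morgan's: NOT(AND of terms) = OR of negations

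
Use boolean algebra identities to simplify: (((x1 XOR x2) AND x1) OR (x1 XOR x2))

By absorption (E OR (E AND v) = E):
= (x1 XOR x2)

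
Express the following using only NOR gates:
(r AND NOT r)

((r NOR r) NOR ((r NOR r) NOR (r NOR r)))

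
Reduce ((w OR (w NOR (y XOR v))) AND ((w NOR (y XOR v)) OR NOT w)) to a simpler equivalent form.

By distribution ((E OR v) AND (E OR NOT v) = E):
= (w NOR (y XOR v))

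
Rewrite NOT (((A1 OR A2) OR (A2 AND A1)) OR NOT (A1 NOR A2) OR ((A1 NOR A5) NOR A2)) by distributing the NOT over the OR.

NOT ((A1 OR A2) OR (A2 AND A1)) AND (A1 NOR A2) AND NOT ((A1 NOR A5) NOR A2)
De Morgan's: NOT(OR of terms) = AND of negations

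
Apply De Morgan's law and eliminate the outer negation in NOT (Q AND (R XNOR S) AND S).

NOT Q OR NOT (R XNOR S) OR NOT S
De Morgan's: NOT(AND of terms) = OR of negations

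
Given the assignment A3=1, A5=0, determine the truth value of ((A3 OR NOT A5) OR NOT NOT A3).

Substituting: ((1 OR NOT 0) OR NOT NOT 1)
= 1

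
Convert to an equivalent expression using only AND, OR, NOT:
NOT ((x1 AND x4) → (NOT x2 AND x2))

(x1 AND x4) AND NOT (NOT x2 AND x2)
(Negated implication: NOT(A → B) = A AND NOT B)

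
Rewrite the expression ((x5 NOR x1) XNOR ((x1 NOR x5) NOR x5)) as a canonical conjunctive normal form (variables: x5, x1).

(x5 OR x1) AND (x5 OR NOT x1)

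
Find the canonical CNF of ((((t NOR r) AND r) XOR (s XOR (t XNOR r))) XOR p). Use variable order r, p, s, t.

(r OR p OR s OR NOT t) AND (r OR p OR NOT s OR t) AND (r OR NOT p OR s OR t) AND (r OR NOT p OR NOT s OR NOT t) AND (NOT r OR p OR s OR t) AND (NOT r OR p OR NOT s OR NOT t) AND (NOT r OR NOT p OR s OR NOT t) AND (NOT r OR NOT p OR NOT s OR t)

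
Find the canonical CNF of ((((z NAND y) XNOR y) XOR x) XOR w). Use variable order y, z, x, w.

(y OR z OR x OR w) AND (y OR z OR NOT x OR NOT w) AND (y OR NOT z OR x OR w) AND (y OR NOT z OR NOT x OR NOT w) AND (NOT y OR z OR x OR NOT w) AND (NOT y OR z OR NOT x OR w) AND (NOT y OR NOT z OR x OR w) AND (NOT y OR NOT z OR NOT x OR NOT w)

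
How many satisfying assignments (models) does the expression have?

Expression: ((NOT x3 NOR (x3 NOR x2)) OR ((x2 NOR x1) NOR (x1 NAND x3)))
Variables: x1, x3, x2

Satisfying assignments: (0,1,0), (0,1,1), (1,1,0), (1,1,1)
Count: 4 out of 8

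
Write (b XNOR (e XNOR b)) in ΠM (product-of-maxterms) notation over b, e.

ΠM(0, 2) = (b OR e) AND (NOT b OR e)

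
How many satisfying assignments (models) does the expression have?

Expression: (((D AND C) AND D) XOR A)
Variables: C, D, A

Satisfying assignments: (0,0,1), (0,1,1), (1,0,1), (1,1,0)
Count: 4 out of 8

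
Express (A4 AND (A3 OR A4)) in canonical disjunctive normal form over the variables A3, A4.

(NOT A3 AND A4) OR (A3 AND A4)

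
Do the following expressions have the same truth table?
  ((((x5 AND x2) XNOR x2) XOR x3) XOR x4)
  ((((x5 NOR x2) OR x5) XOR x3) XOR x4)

Yes, they are equivalent — the two output columns agree on all 16 assignments:
x2 | x3 | x4 | x5 | Expression 1 | Expression 2
-----------------------------------------------
0 | 0 | 0 | 0 | 1 | 1
0 | 0 | 0 | 1 | 1 | 1
0 | 0 | 1 | 0 | 0 | 0
0 | 0 | 1 | 1 | 0 | 0
0 | 1 | 0 | 0 | 0 | 0
0 | 1 | 0 | 1 | 0 | 0
0 | 1 | 1 | 0 | 1 | 1
0 | 1 | 1 | 1 | 1 | 1
1 | 0 | 0 | 0 | 0 | 0
1 | 0 | 0 | 1 | 1 | 1
1 | 0 | 1 | 0 | 1 | 1
1 | 0 | 1 | 1 | 0 | 0
1 | 1 | 0 | 0 | 1 | 1
1 | 1 | 0 | 1 | 0 | 0
1 | 1 | 1 | 0 | 0 | 0
1 | 1 | 1 | 1 | 1 | 1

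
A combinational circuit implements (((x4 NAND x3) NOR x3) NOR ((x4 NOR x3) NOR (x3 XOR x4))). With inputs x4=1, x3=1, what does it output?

Substituting: (((1 NAND 1) NOR 1) NOR ((1 NOR 1) NOR (1 XOR 1)))
= 0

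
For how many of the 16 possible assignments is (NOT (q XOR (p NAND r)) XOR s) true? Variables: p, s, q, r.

Satisfying assignments: (0,0,1,0), (0,0,1,1), (0,1,0,0), (0,1,0,1), (1,0,0,1), (1,0,1,0), (1,1,0,0), (1,1,1,1)
Count: 8 out of 16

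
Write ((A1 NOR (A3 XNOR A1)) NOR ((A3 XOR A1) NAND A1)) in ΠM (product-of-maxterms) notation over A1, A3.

ΠM(0, 1, 3) = (A1 OR A3) AND (A1 OR NOT A3) AND (NOT A1 OR NOT A3)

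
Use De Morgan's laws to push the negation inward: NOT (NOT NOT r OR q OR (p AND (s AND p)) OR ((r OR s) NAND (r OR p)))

NOT r AND NOT q AND NOT (p AND (s AND p)) AND NOT ((r OR s) NAND (r OR p))
De Morgan's: NOT(OR of terms) = AND of negations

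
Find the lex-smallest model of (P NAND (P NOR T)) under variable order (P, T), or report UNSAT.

P=0, T=0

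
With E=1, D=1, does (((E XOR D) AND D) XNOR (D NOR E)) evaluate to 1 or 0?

Substituting: (((1 XOR 1) AND 1) XNOR (1 NOR 1))
= 1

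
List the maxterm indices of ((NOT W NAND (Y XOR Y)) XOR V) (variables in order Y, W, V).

ΠM(1, 3, 5, 7) = (Y OR W OR NOT V) AND (Y OR NOT W OR NOT V) AND (NOT Y OR W OR NOT V) AND (NOT Y OR NOT W OR NOT V)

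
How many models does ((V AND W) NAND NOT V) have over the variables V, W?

Satisfying assignments: (0,0), (0,1), (1,0), (1,1)
Count: 4 out of 4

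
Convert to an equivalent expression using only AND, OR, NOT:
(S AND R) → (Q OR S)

NOT (S AND R) OR (Q OR S)
(Implication elimination: A → B = NOT A OR B)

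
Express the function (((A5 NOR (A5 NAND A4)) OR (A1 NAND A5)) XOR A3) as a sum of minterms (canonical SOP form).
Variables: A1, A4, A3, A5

Σm(0, 1, 4, 5, 8, 11, 12, 15) = (NOT A1 AND NOT A4 AND NOT A3 AND NOT A5) OR (NOT A1 AND NOT A4 AND NOT A3 AND A5) OR (NOT A1 AND A4 AND NOT A3 AND NOT A5) OR (NOT A1 AND A4 AND NOT A3 AND A5) OR (A1 AND NOT A4 AND NOT A3 AND NOT A5) OR (A1 AND NOT A4 AND A3 AND A5) OR (A1 AND A4 AND NOT A3 AND NOT A5) OR (A1 AND A4 AND A3 AND A5)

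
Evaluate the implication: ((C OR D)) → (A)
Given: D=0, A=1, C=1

Antecedent ((C OR D)) = 1; consequent (A) = 1.
1 → 1 = 1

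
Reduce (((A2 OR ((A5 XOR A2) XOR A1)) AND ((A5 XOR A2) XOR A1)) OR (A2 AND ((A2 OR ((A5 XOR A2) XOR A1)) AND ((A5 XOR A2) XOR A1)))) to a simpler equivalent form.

By absorption (E OR (E AND v) = E) then absorption (E AND (E OR v) = E):
= ((A5 XOR A2) XOR A1)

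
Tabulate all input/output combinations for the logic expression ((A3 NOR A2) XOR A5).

A2 | A3 | A5 | Output
---------------------
0 | 0 | 0 | 1
0 | 0 | 1 | 0
0 | 1 | 0 | 0
0 | 1 | 1 | 1
1 | 0 | 0 | 0
1 | 0 | 1 | 1
1 | 1 | 0 | 0
1 | 1 | 1 | 1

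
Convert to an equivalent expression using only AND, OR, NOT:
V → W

NOT V OR W
(Implication elimination: A → B = NOT A OR B)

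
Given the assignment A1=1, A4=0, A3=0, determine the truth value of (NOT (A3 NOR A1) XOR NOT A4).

Substituting: (NOT (0 NOR 1) XOR NOT 0)
= 0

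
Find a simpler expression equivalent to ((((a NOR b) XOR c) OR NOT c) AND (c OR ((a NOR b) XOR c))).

By distribution ((E OR v) AND (E OR NOT v) = E):
= ((a NOR b) XOR c)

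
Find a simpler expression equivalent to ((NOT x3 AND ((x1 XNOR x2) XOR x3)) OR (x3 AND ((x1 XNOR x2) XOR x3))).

By distribution ((E AND v) OR (E AND NOT v) = E):
= ((x1 XNOR x2) XOR x3)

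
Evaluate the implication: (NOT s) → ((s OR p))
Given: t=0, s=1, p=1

Antecedent (NOT s) = 0; consequent ((s OR p)) = 1.
0 → 1 = 1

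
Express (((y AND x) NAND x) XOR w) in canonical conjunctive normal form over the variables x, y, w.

(x OR y OR NOT w) AND (x OR NOT y OR NOT w) AND (NOT x OR y OR NOT w) AND (NOT x OR NOT y OR w)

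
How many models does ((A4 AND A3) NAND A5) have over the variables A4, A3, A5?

Satisfying assignments: (0,0,0), (0,0,1), (0,1,0), (0,1,1), (1,0,0), (1,0,1), (1,1,0)
Count: 7 out of 8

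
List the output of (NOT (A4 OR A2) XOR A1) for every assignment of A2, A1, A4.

A2 | A1 | A4 | Output
---------------------
0 | 0 | 0 | 1
0 | 0 | 1 | 0
0 | 1 | 0 | 0
0 | 1 | 1 | 1
1 | 0 | 0 | 0
1 | 0 | 1 | 0
1 | 1 | 0 | 1
1 | 1 | 1 | 1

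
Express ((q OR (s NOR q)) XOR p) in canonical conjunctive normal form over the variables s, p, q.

(s OR NOT p OR q) AND (s OR NOT p OR NOT q) AND (NOT s OR p OR q) AND (NOT s OR NOT p OR NOT q)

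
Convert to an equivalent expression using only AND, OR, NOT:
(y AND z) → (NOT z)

NOT (y AND z) OR (NOT z)
(Implication elimination: A → B = NOT A OR B)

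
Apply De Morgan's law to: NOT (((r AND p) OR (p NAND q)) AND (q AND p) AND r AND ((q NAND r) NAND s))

NOT ((r AND p) OR (p NAND q)) OR NOT (q AND p) OR NOT r OR NOT ((q NAND r) NAND s)
De Morgan's: NOT(AND of terms) = OR of negations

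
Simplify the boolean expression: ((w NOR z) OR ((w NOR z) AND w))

By absorption (E OR (E AND v) = E):
= (w NOR z)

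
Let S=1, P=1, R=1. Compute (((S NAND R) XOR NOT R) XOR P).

Substituting: (((1 NAND 1) XOR NOT 1) XOR 1)
= 1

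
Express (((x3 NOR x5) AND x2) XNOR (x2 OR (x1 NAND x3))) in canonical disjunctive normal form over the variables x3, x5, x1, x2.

(NOT x3 AND NOT x5 AND NOT x1 AND x2) OR (NOT x3 AND NOT x5 AND x1 AND x2) OR (x3 AND NOT x5 AND x1 AND NOT x2) OR (x3 AND x5 AND x1 AND NOT x2)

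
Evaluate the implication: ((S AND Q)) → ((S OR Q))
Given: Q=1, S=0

Antecedent ((S AND Q)) = 0; consequent ((S OR Q)) = 1.
0 → 1 = 1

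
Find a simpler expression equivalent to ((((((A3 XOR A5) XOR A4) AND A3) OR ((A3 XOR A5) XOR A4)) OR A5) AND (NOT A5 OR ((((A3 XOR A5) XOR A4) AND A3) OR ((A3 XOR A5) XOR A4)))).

By distribution ((E OR v) AND (E OR NOT v) = E) then absorption (E OR (E AND v) = E):
= ((A3 XOR A5) XOR A4)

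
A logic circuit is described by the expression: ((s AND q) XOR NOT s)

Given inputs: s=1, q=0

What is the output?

Substituting: ((1 AND 0) XOR NOT 1)
= 0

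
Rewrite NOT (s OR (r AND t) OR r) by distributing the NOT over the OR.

NOT s AND NOT (r AND t) AND NOT r
De Morgan's: NOT(OR of terms) = AND of negations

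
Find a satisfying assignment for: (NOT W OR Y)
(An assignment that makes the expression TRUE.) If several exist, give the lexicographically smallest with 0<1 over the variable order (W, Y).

W=0, Y=0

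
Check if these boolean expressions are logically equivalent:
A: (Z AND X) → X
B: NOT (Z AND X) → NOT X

No, Inverse is not equivalent to original (counterexample: Z=0, X=1)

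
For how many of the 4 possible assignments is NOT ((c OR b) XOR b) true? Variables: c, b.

Satisfying assignments: (0,0), (0,1), (1,1)
Count: 3 out of 4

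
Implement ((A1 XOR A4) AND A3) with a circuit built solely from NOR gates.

((((((A1 NOR A4) NOR (A1 NOR A4)) NOR ((A1 NOR A4) NOR (A1 NOR A4))) NOR ((((A1 NOR A1) NOR (A4 NOR A4)) NOR ((A1 NOR A1) NOR (A4 NOR A4))) NOR (((A1 NOR A1) NOR (A4 NOR A4)) NOR ((A1 NOR A1) NOR (A4 NOR A4))))) NOR ((((A1 NOR A4) NOR (A1 NOR A4)) NOR ((A1 NOR A4) NOR (A1 NOR A4))) NOR ((((A1 NOR A1) NOR (A4 NOR A4)) NOR ((A1 NOR A1) NOR (A4 NOR A4))) NOR (((A1 NOR A1) NOR (A4 NOR A4)) NOR ((A1 NOR A1) NOR (A4 NOR A4)))))) NOR (A3 NOR A3))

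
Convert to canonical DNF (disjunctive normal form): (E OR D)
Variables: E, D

(NOT E AND D) OR (E AND NOT D) OR (E AND D)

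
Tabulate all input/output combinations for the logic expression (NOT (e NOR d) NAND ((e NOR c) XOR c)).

e | c | d | Output
------------------
0 | 0 | 0 | 1
0 | 0 | 1 | 0
0 | 1 | 0 | 1
0 | 1 | 1 | 0
1 | 0 | 0 | 1
1 | 0 | 1 | 1
1 | 1 | 0 | 0
1 | 1 | 1 | 0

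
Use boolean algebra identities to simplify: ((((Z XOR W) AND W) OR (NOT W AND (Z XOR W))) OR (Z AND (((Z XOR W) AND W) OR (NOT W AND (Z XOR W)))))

By absorption (E OR (E AND v) = E) then distribution ((E AND v) OR (E AND NOT v) = E):
= (Z XOR W)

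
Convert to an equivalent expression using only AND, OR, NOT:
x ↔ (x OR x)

(x AND (x OR x)) OR (NOT x AND NOT (x OR x))
(Biconditional = both true or both false)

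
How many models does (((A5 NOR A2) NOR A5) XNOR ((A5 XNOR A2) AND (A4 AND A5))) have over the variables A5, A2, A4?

Satisfying assignments: (0,0,0), (0,0,1), (1,0,0), (1,0,1), (1,1,0)
Count: 5 out of 8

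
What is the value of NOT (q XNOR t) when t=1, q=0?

Substituting: NOT (0 XNOR 1)
= 1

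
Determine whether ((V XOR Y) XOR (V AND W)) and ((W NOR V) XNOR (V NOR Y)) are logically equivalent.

No. Counterexample: with W=0, Y=0, V=0, Expression 1 = 0 but Expression 2 = 1.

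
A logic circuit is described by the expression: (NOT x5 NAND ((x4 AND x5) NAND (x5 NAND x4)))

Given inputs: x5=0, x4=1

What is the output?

Substituting: (NOT 0 NAND ((1 AND 0) NAND (0 NAND 1)))
= 0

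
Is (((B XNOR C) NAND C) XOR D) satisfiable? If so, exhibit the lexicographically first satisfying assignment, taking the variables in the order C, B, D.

C=0, B=0, D=0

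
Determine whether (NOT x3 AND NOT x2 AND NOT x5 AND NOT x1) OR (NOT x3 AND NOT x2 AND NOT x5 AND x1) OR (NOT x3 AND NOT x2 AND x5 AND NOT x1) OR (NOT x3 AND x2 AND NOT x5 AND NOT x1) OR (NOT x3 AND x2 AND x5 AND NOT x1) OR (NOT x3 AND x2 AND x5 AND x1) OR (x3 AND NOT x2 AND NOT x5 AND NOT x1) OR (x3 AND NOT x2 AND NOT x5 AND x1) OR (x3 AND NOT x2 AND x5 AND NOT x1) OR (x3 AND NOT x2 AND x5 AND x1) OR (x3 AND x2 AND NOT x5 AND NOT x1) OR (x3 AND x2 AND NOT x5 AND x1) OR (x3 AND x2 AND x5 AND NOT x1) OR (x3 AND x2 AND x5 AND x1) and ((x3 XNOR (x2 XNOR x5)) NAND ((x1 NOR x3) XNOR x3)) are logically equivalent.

Yes, they are equivalent — the two output columns agree on all 16 assignments:
x3 | x2 | x5 | x1 | Expression 1 | Expression 2
-----------------------------------------------
0 | 0 | 0 | 0 | 1 | 1
0 | 0 | 0 | 1 | 1 | 1
0 | 0 | 1 | 0 | 1 | 1
0 | 0 | 1 | 1 | 0 | 0
0 | 1 | 0 | 0 | 1 | 1
0 | 1 | 0 | 1 | 0 | 0
0 | 1 | 1 | 0 | 1 | 1
0 | 1 | 1 | 1 | 1 | 1
1 | 0 | 0 | 0 | 1 | 1
1 | 0 | 0 | 1 | 1 | 1
1 | 0 | 1 | 0 | 1 | 1
1 | 0 | 1 | 1 | 1 | 1
1 | 1 | 0 | 0 | 1 | 1
1 | 1 | 0 | 1 | 1 | 1
1 | 1 | 1 | 0 | 1 | 1
1 | 1 | 1 | 1 | 1 | 1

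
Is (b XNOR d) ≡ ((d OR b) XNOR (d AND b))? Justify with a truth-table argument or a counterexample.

Yes, they are equivalent — the two output columns agree on all 4 assignments:
b | d | Expression 1 | Expression 2
-----------------------------------
0 | 0 | 1 | 1
0 | 1 | 0 | 0
1 | 0 | 0 | 0
1 | 1 | 1 | 1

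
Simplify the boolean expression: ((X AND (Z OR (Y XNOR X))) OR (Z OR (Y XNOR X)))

By absorption (E OR (E AND v) = E):
= (Z OR (Y XNOR X))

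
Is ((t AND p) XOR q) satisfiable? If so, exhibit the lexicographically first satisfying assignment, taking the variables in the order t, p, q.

t=0, p=0, q=1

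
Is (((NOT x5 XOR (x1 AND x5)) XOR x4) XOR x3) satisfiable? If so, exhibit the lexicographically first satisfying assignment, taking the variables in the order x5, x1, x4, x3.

x5=0, x1=0, x4=0, x3=0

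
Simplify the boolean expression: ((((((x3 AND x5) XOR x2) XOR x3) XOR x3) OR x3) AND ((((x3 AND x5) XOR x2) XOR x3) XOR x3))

By absorption (E AND (E OR v) = E) then XOR self-cancellation ((E XOR v) XOR v = E):
= ((x3 AND x5) XOR x2)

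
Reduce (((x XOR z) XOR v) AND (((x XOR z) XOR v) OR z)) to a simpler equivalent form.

By absorption (E AND (E OR v) = E):
= ((x XOR z) XOR v)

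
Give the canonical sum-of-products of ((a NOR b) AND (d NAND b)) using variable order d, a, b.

Σm(0, 4) = (NOT d AND NOT a AND NOT b) OR (d AND NOT a AND NOT b)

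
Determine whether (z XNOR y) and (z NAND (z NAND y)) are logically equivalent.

No. Counterexample: with z=0, y=1, Expression 1 = 0 but Expression 2 = 1.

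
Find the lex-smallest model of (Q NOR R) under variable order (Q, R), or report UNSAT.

Q=0, R=0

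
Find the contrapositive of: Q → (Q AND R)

Contrapositive: NOT (Q AND R) → NOT Q
Note: A statement and its contrapositive are logically equivalent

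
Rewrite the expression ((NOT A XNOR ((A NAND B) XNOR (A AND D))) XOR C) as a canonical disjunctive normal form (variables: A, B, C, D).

(NOT A AND NOT B AND C AND NOT D) OR (NOT A AND NOT B AND C AND D) OR (NOT A AND B AND C AND NOT D) OR (NOT A AND B AND C AND D) OR (A AND NOT B AND NOT C AND NOT D) OR (A AND NOT B AND C AND D) OR (A AND B AND NOT C AND D) OR (A AND B AND C AND NOT D)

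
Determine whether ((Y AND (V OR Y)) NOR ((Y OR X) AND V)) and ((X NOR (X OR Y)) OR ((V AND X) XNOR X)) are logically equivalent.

No. Counterexample: with V=0, X=0, Y=1, Expression 1 = 0 but Expression 2 = 1.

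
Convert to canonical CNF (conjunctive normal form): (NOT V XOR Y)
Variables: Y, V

(Y OR NOT V) AND (NOT Y OR V)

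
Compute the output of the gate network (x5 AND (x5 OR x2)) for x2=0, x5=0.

Substituting: (0 AND (0 OR 0))
= 0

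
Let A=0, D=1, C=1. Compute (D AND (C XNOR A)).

Substituting: (1 AND (1 XNOR 0))
= 0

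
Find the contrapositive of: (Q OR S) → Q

Contrapositive: NOT Q → NOT (Q OR S)
Note: A statement and its contrapositive are logically equivalent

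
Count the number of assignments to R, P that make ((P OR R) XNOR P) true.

Satisfying assignments: (0,0), (0,1), (1,1)
Count: 3 out of 4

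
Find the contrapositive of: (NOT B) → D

Contrapositive: NOT D → B
Note: A statement and its contrapositive are logically equivalent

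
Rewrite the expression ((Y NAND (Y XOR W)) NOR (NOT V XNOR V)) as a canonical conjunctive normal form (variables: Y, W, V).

(Y OR W OR V) AND (Y OR W OR NOT V) AND (Y OR NOT W OR V) AND (Y OR NOT W OR NOT V) AND (NOT Y OR NOT W OR V) AND (NOT Y OR NOT W OR NOT V)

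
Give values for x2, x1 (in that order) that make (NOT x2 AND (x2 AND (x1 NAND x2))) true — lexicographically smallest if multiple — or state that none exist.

UNSATISFIABLE - no assignment makes this expression true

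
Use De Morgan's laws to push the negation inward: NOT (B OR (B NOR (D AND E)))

NOT B AND NOT (B NOR (D AND E))
De Morgan's: NOT(OR of terms) = AND of negations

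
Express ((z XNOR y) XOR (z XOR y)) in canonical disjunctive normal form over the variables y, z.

(NOT y AND NOT z) OR (NOT y AND z) OR (y AND NOT z) OR (y AND z)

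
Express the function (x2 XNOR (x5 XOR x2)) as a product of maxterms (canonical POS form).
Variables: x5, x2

ΠM(2, 3) = (NOT x5 OR x2) AND (NOT x5 OR NOT x2)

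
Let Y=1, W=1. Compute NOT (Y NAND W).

Substituting: NOT (1 NAND 1)
= 1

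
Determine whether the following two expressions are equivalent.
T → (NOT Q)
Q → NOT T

Yes, Contrapositive is always equivalent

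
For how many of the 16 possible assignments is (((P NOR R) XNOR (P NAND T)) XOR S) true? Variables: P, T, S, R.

Satisfying assignments: (0,0,0,0), (0,0,1,1), (0,1,0,0), (0,1,1,1), (1,0,1,0), (1,0,1,1), (1,1,0,0), (1,1,0,1)
Count: 8 out of 16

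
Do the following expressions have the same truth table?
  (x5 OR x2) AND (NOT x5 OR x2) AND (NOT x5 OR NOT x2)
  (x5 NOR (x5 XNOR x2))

Yes, they are equivalent — the two output columns agree on all 4 assignments:
x5 | x2 | Expression 1 | Expression 2
-------------------------------------
0 | 0 | 0 | 0
0 | 1 | 1 | 1
1 | 0 | 0 | 0
1 | 1 | 0 | 0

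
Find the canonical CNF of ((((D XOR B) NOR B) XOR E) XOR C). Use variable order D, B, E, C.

(D OR B OR E OR NOT C) AND (D OR B OR NOT E OR C) AND (D OR NOT B OR E OR C) AND (D OR NOT B OR NOT E OR NOT C) AND (NOT D OR B OR E OR C) AND (NOT D OR B OR NOT E OR NOT C) AND (NOT D OR NOT B OR E OR C) AND (NOT D OR NOT B OR NOT E OR NOT C)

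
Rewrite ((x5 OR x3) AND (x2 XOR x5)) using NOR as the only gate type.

((((x5 NOR x3) NOR (x5 NOR x3)) NOR ((x5 NOR x3) NOR (x5 NOR x3))) NOR (((((x2 NOR x5) NOR (x2 NOR x5)) NOR ((x2 NOR x5) NOR (x2 NOR x5))) NOR ((((x2 NOR x2) NOR (x5 NOR x5)) NOR ((x2 NOR x2) NOR (x5 NOR x5))) NOR (((x2 NOR x2) NOR (x5 NOR x5)) NOR ((x2 NOR x2) NOR (x5 NOR x5))))) NOR ((((x2 NOR x5) NOR (x2 NOR x5)) NOR ((x2 NOR x5) NOR (x2 NOR x5))) NOR ((((x2 NOR x2) NOR (x5 NOR x5)) NOR ((x2 NOR x2) NOR (x5 NOR x5))) NOR (((x2 NOR x2) NOR (x5 NOR x5)) NOR ((x2 NOR x2) NOR (x5 NOR x5)))))))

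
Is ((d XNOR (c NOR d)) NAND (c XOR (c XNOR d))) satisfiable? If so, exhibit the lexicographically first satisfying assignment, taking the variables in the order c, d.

c=0, d=0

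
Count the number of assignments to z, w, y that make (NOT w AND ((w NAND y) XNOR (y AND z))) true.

Satisfying assignments: (1,0,1)
Count: 1 out of 8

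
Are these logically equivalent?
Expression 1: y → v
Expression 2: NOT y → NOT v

No, Inverse is not equivalent to original (counterexample: v=0, y=1)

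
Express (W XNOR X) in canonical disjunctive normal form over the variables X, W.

(NOT X AND NOT W) OR (X AND W)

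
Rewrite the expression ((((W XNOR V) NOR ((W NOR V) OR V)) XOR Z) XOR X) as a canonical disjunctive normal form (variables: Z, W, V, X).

(NOT Z AND NOT W AND NOT V AND X) OR (NOT Z AND NOT W AND V AND X) OR (NOT Z AND W AND NOT V AND NOT X) OR (NOT Z AND W AND V AND X) OR (Z AND NOT W AND NOT V AND NOT X) OR (Z AND NOT W AND V AND NOT X) OR (Z AND W AND NOT V AND X) OR (Z AND W AND V AND NOT X)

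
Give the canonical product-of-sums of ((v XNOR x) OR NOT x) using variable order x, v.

ΠM(2) = (NOT x OR v)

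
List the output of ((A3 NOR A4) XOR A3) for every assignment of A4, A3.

A4 | A3 | Output
----------------
0 | 0 | 1
0 | 1 | 1
1 | 0 | 0
1 | 1 | 1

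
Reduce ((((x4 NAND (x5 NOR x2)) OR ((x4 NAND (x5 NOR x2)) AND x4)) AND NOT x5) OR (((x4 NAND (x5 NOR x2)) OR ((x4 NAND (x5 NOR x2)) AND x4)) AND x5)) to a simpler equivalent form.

By distribution ((E AND v) OR (E AND NOT v) = E) then absorption (E OR (E AND v) = E):
= (x4 NAND (x5 NOR x2))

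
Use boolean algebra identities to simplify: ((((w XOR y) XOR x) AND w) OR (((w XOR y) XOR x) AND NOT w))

By distribution ((E AND v) OR (E AND NOT v) = E):
= ((w XOR y) XOR x)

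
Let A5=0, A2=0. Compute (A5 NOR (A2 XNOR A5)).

Substituting: (0 NOR (0 XNOR 0))
= 0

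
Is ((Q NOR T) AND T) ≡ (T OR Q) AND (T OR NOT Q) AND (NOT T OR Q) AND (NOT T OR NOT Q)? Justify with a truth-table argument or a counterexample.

Yes, they are equivalent — the two output columns agree on all 4 assignments:
T | Q | Expression 1 | Expression 2
-----------------------------------
0 | 0 | 0 | 0
0 | 1 | 0 | 0
1 | 0 | 0 | 0
1 | 1 | 0 | 0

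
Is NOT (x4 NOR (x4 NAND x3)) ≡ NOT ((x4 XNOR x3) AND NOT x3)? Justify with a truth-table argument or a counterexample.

No. Counterexample: with x4=0, x3=0, Expression 1 = 1 but Expression 2 = 0.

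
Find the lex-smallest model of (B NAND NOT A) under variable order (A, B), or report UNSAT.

A=0, B=0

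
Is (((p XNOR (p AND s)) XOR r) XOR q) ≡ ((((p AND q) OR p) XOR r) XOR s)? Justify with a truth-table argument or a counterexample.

No. Counterexample: with r=0, q=0, s=0, p=0, Expression 1 = 1 but Expression 2 = 0.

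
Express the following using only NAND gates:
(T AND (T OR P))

((T NAND ((T NAND T) NAND (P NAND P))) NAND (T NAND ((T NAND T) NAND (P NAND P))))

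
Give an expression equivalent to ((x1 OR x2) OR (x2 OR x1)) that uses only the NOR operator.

((((x1 NOR x2) NOR (x1 NOR x2)) NOR ((x2 NOR x1) NOR (x2 NOR x1))) NOR (((x1 NOR x2) NOR (x1 NOR x2)) NOR ((x2 NOR x1) NOR (x2 NOR x1))))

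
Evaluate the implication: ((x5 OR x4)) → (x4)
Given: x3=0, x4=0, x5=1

Antecedent ((x5 OR x4)) = 1; consequent (x4) = 0.
1 → 0 = 0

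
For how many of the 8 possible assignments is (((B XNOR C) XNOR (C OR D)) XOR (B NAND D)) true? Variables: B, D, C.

Satisfying assignments: (0,0,0), (0,0,1), (0,1,1), (1,1,1)
Count: 4 out of 8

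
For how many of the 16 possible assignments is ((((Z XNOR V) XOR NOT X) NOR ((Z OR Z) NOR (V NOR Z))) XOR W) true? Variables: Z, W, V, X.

Satisfying assignments: (0,0,0,0), (0,1,0,1), (0,1,1,0), (0,1,1,1), (1,0,0,1), (1,0,1,0), (1,1,0,0), (1,1,1,1)
Count: 8 out of 16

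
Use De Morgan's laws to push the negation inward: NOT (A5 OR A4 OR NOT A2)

NOT A5 AND NOT A4 AND A2
De Morgan's: NOT(OR of terms) = AND of negations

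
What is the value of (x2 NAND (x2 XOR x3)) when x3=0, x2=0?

Substituting: (0 NAND (0 XOR 0))
= 1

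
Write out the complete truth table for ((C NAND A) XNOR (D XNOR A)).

D | A | C | Output
------------------
0 | 0 | 0 | 1
0 | 0 | 1 | 1
0 | 1 | 0 | 0
0 | 1 | 1 | 1
1 | 0 | 0 | 0
1 | 0 | 1 | 0
1 | 1 | 0 | 1
1 | 1 | 1 | 0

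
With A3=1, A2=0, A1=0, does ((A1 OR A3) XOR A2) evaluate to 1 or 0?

Substituting: ((0 OR 1) XOR 0)
= 1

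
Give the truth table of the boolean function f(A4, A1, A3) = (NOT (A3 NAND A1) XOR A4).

A4 | A1 | A3 | Output
---------------------
0 | 0 | 0 | 0
0 | 0 | 1 | 0
0 | 1 | 0 | 0
0 | 1 | 1 | 1
1 | 0 | 0 | 1
1 | 0 | 1 | 1
1 | 1 | 0 | 1
1 | 1 | 1 | 0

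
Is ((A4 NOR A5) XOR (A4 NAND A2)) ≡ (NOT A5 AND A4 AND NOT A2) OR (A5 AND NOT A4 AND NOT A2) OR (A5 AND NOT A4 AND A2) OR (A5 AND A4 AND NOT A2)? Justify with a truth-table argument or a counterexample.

Yes, they are equivalent — the two output columns agree on all 8 assignments:
A5 | A4 | A2 | Expression 1 | Expression 2
------------------------------------------
0 | 0 | 0 | 0 | 0
0 | 0 | 1 | 0 | 0
0 | 1 | 0 | 1 | 1
0 | 1 | 1 | 0 | 0
1 | 0 | 0 | 1 | 1
1 | 0 | 1 | 1 | 1
1 | 1 | 0 | 1 | 1
1 | 1 | 1 | 0 | 0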